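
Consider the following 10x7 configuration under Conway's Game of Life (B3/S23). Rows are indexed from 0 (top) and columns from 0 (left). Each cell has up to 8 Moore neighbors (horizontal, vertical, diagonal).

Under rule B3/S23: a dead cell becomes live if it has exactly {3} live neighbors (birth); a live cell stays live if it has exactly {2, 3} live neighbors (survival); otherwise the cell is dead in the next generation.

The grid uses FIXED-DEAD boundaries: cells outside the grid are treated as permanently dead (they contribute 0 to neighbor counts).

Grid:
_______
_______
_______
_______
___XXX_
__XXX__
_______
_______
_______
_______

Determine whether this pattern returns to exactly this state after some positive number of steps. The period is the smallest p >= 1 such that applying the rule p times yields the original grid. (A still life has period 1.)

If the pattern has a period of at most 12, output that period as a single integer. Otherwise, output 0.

Simulating and comparing each generation to the original:
Gen 0 (original, given above): 6 live cells
Gen 1: 6 live cells, differs from original
Gen 2: 6 live cells, MATCHES original -> period = 2

Answer: 2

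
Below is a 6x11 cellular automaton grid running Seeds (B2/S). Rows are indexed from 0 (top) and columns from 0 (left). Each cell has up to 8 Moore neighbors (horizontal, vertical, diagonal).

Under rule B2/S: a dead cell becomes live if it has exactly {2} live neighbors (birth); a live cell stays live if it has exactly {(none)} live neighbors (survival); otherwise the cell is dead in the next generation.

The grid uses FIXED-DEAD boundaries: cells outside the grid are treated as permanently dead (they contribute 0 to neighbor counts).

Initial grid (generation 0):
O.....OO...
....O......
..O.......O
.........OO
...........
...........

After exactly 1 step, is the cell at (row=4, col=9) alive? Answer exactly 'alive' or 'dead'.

Answer: alive

Derivation:
Simulating step by step:
Generation 0 (given above): 8 live cells
Generation 1: 9 live cells
.....O.....
.O.O.OOO...
...O.......
...........
.........OO
...........

Cell (4,9) at generation 1: 1 -> alive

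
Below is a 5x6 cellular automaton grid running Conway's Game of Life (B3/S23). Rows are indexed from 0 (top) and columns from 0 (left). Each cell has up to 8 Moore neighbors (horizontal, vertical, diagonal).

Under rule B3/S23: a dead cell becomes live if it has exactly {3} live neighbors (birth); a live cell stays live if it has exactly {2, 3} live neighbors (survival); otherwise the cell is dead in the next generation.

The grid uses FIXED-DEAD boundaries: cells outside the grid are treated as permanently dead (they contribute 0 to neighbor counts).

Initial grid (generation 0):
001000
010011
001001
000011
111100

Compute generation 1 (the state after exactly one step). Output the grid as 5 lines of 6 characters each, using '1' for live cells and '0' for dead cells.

Answer: 000000
011111
000100
000011
011110

Derivation:
Simulating step by step:
Generation 0 (given above): 12 live cells
Generation 1: 12 live cells
(generation 1 grid is the final answer)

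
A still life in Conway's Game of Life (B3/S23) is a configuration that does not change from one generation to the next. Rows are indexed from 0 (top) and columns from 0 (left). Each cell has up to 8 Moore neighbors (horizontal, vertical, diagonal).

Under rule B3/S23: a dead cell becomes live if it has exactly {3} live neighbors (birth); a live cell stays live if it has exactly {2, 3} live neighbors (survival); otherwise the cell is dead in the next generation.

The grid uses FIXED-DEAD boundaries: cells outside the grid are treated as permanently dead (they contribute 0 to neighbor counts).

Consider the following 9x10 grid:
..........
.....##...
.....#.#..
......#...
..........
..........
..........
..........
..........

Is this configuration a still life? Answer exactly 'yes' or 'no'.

Answer: yes

Derivation:
Compute generation 1 and compare to generation 0 (given above):
Generation 1:
..........
.....##...
.....#.#..
......#...
..........
..........
..........
..........
..........
The grids are IDENTICAL -> still life.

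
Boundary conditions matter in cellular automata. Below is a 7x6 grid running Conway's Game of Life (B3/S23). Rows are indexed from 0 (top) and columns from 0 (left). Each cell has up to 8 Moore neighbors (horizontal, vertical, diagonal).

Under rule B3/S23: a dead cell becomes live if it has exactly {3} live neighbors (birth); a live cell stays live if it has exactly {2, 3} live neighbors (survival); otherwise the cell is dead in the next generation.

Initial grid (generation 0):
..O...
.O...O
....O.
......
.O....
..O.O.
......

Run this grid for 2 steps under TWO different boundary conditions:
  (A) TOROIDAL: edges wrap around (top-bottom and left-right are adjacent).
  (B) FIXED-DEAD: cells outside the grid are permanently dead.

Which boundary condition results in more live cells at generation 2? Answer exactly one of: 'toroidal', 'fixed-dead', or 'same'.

Under TOROIDAL boundary, generation 2:
......
......
......
......
......
......
......
Population = 0

Under FIXED-DEAD boundary, generation 2:
......
......
......
......
......
......
......
Population = 0

Comparison: toroidal=0, fixed-dead=0 -> same

Answer: same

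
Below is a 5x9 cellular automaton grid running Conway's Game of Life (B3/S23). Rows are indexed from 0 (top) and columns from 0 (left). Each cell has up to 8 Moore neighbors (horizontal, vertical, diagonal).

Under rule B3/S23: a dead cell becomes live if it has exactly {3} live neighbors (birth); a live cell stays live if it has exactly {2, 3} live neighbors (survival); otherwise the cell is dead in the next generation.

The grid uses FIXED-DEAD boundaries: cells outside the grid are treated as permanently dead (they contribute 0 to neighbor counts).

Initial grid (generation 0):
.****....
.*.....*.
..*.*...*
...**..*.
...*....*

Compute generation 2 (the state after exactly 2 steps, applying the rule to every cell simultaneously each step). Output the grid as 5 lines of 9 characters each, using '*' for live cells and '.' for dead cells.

Answer: .***.....
.*..*....
.**.**.**
..*.**.**
...**....

Derivation:
Simulating step by step:
Generation 0 (given above): 14 live cells
Generation 1: 15 live cells
.***.....
.*..*....
..*.*..**
..*.*..**
...**....
Generation 2: 18 live cells
(generation 2 grid is the final answer)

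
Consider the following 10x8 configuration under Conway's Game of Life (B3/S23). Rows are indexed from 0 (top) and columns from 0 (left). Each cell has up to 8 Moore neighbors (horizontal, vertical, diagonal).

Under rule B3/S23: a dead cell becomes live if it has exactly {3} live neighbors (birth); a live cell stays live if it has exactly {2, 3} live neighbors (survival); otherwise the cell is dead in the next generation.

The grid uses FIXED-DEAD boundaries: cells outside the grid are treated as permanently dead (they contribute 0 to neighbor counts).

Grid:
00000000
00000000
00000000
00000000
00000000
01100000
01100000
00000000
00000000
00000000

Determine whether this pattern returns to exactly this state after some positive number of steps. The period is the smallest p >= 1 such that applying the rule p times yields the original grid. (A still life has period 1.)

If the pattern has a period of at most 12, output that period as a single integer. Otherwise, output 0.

Simulating and comparing each generation to the original:
Gen 0 (original, given above): 4 live cells
Gen 1: 4 live cells, MATCHES original -> period = 1

Answer: 1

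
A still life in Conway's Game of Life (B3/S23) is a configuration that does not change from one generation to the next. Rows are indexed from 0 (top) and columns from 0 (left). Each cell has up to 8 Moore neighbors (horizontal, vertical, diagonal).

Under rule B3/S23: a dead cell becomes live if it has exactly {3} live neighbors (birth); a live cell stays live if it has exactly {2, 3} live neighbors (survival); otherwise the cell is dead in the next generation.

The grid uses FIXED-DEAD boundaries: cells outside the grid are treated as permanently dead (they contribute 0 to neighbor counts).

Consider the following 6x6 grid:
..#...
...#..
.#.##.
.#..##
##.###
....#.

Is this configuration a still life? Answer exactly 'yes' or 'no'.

Compute generation 1 and compare to generation 0 (given above):
Generation 1:
......
...##.
...#.#
.#....
####..
...###
Cell (0,2) differs: gen0=1 vs gen1=0 -> NOT a still life.

Answer: no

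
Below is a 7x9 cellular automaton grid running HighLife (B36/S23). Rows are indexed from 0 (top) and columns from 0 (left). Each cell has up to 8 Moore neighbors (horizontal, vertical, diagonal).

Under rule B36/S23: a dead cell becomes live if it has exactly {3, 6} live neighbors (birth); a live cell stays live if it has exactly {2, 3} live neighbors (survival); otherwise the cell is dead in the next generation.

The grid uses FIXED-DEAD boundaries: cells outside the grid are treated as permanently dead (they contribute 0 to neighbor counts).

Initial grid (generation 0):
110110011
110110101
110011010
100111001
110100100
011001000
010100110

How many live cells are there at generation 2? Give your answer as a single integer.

Simulating step by step:
Generation 0 (given above): 33 live cells
Generation 1: 22 live cells
110111011
000000101
000000011
000100010
100100100
000111010
010000100
Generation 2: 27 live cells
000011111
000011110
000000101
000000111
001101110
001111010
000011100
Population at generation 2: 27

Answer: 27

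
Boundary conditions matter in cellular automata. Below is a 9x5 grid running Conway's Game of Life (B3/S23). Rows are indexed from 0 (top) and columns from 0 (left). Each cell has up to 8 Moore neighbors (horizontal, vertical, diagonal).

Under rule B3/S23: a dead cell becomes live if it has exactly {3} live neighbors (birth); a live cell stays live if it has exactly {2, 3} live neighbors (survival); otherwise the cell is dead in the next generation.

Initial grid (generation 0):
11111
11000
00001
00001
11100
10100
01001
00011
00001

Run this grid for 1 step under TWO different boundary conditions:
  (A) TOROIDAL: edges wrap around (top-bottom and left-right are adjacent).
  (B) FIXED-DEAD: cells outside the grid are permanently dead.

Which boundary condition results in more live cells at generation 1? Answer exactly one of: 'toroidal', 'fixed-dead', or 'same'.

Answer: fixed-dead

Derivation:
Under TOROIDAL boundary, generation 1:
00110
00000
00001
01011
10111
00111
01101
00011
01000
Population = 19

Under FIXED-DEAD boundary, generation 1:
10110
10001
00000
01010
10110
10110
01101
00011
00011
Population = 20

Comparison: toroidal=19, fixed-dead=20 -> fixed-dead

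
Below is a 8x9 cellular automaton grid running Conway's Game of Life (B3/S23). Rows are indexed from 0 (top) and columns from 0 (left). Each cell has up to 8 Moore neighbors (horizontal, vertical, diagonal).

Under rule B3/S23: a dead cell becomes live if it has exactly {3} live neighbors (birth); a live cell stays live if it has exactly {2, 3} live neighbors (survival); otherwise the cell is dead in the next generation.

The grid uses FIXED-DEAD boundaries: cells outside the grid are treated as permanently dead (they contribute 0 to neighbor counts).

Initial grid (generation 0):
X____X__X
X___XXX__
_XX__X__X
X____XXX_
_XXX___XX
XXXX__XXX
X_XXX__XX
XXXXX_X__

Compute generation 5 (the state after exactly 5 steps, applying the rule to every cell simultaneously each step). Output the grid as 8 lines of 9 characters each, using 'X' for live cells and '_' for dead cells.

Simulating step by step:
Generation 0 (given above): 39 live cells
Generation 1: 23 live cells
____XXX__
X___X_XX_
XX_______
X__XXX___
___XXX___
X_____X__
________X
X___XX_X_
Generation 2: 24 live cells
____X_XX_
XX__X_XX_
XX_X__X__
XXXX_X___
___X__X__
____XX___
_____XXX_
_________
Generation 3: 23 live cells
______XX_
XXXXX____
___X__XX_
X__X_XX__
_X_X__X__
____X__X_
____XXX__
______X__
Generation 4: 24 live cells
_XXX_____
_XXXXX___
X_____XX_
___X_X___
__XX__XX_
___XX__X_
____X_XX_
______X__
Generation 5: 25 live cells
(generation 5 grid is the final answer)

Answer: _X_______
X___XXX__
_X____X__
__XXXX___
__X__XXX_
__X_X___X
___XX_XX_
_____XXX_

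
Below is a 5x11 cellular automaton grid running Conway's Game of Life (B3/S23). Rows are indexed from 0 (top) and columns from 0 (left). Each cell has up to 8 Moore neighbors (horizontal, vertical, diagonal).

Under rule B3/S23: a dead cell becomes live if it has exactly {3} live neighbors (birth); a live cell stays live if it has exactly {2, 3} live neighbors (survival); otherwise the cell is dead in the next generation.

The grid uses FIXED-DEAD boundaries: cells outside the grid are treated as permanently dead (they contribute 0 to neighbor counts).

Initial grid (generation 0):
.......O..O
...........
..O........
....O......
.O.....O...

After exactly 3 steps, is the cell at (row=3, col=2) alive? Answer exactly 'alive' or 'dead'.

Simulating step by step:
Generation 0 (given above): 6 live cells
Generation 1: 0 live cells
...........
...........
...........
...........
...........
Generation 2: 0 live cells
...........
...........
...........
...........
...........
Generation 3: 0 live cells
...........
...........
...........
...........
...........

Cell (3,2) at generation 3: 0 -> dead

Answer: dead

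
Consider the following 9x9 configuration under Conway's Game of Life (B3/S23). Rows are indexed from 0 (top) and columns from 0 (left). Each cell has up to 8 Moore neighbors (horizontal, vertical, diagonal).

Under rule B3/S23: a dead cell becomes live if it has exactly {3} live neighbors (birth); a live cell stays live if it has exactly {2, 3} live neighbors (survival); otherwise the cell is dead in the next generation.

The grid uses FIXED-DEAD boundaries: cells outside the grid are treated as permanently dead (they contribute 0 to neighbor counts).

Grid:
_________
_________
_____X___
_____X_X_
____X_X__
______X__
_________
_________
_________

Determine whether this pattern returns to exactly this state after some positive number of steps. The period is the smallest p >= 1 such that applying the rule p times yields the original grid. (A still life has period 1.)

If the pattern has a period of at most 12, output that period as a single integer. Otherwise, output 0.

Answer: 2

Derivation:
Simulating and comparing each generation to the original:
Gen 0 (original, given above): 6 live cells
Gen 1: 6 live cells, differs from original
Gen 2: 6 live cells, MATCHES original -> period = 2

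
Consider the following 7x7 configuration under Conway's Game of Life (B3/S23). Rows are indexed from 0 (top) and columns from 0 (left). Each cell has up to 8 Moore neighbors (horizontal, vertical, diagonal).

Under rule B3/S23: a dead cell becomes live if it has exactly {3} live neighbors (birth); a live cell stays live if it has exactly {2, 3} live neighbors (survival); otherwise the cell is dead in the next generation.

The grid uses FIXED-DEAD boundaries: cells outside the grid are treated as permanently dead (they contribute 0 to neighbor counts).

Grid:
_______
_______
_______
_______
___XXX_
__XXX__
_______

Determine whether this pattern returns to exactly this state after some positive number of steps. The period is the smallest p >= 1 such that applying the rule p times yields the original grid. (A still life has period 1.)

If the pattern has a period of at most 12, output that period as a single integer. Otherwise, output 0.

Answer: 2

Derivation:
Simulating and comparing each generation to the original:
Gen 0 (original, given above): 6 live cells
Gen 1: 6 live cells, differs from original
Gen 2: 6 live cells, MATCHES original -> period = 2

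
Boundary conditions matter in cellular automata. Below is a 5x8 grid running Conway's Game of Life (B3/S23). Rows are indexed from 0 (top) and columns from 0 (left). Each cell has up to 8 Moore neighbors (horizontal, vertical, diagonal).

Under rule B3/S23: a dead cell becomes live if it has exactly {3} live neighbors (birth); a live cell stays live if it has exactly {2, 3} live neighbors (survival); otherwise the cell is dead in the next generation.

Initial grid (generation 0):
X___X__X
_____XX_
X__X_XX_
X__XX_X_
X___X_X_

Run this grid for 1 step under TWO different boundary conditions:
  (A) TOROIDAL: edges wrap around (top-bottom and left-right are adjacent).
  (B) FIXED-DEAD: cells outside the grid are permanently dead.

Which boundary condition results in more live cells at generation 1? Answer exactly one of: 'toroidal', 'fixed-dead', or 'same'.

Answer: same

Derivation:
Under TOROIDAL boundary, generation 1:
X___X___
X_______
___X____
XX_X__X_
XX__X_X_
Population = 12

Under FIXED-DEAD boundary, generation 1:
_____XX_
_______X
___X___X
XX_X__XX
___XX___
Population = 12

Comparison: toroidal=12, fixed-dead=12 -> same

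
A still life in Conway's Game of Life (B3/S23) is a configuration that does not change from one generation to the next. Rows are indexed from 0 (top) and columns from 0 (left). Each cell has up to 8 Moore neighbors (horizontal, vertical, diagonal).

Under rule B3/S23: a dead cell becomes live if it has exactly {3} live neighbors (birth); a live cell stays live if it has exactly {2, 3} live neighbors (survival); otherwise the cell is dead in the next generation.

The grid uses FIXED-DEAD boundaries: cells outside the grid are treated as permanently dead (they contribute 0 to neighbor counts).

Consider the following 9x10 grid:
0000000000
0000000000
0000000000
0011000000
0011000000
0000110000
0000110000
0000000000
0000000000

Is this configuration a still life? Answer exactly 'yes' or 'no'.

Answer: no

Derivation:
Compute generation 1 and compare to generation 0 (given above):
Generation 1:
0000000000
0000000000
0000000000
0011000000
0010000000
0000010000
0000110000
0000000000
0000000000
Cell (4,3) differs: gen0=1 vs gen1=0 -> NOT a still life.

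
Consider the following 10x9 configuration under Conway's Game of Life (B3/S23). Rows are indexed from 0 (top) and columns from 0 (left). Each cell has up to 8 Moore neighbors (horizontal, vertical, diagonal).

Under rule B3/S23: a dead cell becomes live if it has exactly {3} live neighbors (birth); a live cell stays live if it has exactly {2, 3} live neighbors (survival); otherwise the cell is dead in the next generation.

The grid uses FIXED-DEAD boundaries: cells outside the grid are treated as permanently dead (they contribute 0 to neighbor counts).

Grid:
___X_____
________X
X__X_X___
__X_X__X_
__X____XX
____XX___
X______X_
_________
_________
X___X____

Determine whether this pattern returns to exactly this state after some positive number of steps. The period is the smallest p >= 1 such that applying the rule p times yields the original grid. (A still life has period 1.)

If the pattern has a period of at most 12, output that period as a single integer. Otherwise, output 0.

Answer: 0

Derivation:
Simulating and comparing each generation to the original:
Gen 0 (original, given above): 17 live cells
Gen 1: 17 live cells, differs from original
Gen 2: 11 live cells, differs from original
Gen 3: 7 live cells, differs from original
Gen 4: 8 live cells, differs from original
Gen 5: 9 live cells, differs from original
Gen 6: 11 live cells, differs from original
Gen 7: 14 live cells, differs from original
Gen 8: 11 live cells, differs from original
Gen 9: 18 live cells, differs from original
Gen 10: 13 live cells, differs from original
Gen 11: 19 live cells, differs from original
Gen 12: 14 live cells, differs from original
No period found within 12 steps.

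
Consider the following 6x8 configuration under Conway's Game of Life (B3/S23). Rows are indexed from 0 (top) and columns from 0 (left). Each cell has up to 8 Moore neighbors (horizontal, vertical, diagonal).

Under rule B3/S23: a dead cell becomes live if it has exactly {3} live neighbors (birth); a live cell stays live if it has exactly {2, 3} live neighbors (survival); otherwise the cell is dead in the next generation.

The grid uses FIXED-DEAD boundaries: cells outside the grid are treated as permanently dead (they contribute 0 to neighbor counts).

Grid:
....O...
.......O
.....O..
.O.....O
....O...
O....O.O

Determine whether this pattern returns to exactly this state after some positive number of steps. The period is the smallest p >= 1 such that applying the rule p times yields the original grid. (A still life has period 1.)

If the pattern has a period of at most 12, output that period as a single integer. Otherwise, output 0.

Answer: 0

Derivation:
Simulating and comparing each generation to the original:
Gen 0 (original, given above): 9 live cells
Gen 1: 2 live cells, differs from original
Gen 2: 0 live cells, differs from original
Gen 3: 0 live cells, differs from original
Gen 4: 0 live cells, differs from original
Gen 5: 0 live cells, differs from original
Gen 6: 0 live cells, differs from original
Gen 7: 0 live cells, differs from original
Gen 8: 0 live cells, differs from original
Gen 9: 0 live cells, differs from original
Gen 10: 0 live cells, differs from original
Gen 11: 0 live cells, differs from original
Gen 12: 0 live cells, differs from original
No period found within 12 steps.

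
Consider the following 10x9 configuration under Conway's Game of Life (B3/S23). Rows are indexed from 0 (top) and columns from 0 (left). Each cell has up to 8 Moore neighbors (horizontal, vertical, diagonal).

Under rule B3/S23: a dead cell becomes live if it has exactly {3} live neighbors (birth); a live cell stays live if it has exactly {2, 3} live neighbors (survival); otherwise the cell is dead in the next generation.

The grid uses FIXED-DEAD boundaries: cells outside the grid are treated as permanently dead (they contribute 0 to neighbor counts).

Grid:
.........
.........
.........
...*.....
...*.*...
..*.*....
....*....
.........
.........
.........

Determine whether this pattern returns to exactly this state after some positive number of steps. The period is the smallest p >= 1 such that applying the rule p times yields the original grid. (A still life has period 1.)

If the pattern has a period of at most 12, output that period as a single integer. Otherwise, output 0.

Answer: 2

Derivation:
Simulating and comparing each generation to the original:
Gen 0 (original, given above): 6 live cells
Gen 1: 6 live cells, differs from original
Gen 2: 6 live cells, MATCHES original -> period = 2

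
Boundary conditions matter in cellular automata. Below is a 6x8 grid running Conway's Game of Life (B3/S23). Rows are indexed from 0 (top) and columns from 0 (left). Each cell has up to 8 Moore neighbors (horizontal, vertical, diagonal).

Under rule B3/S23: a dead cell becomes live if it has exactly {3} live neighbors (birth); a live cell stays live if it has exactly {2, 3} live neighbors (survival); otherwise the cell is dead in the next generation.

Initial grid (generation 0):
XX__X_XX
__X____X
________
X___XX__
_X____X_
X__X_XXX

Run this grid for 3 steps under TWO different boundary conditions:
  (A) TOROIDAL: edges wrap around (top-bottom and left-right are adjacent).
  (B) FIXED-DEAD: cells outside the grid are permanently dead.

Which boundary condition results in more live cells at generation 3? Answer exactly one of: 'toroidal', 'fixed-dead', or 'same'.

Answer: toroidal

Derivation:
Under TOROIDAL boundary, generation 3:
XXXXXX__
XXX_XX_X
________
________
________
____XX__
Population = 14

Under FIXED-DEAD boundary, generation 3:
______XX
_____X__
______XX
______X_
_______X
______XX
Population = 9

Comparison: toroidal=14, fixed-dead=9 -> toroidal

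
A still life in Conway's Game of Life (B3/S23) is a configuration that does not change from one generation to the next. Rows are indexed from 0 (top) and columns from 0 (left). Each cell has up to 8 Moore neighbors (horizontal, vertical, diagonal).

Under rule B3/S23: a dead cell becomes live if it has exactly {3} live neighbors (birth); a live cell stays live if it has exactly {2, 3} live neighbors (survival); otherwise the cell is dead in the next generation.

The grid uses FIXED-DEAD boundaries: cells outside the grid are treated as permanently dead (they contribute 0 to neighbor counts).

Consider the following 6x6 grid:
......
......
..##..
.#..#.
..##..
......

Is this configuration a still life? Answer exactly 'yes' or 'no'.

Compute generation 1 and compare to generation 0 (given above):
Generation 1:
......
......
..##..
.#..#.
..##..
......
The grids are IDENTICAL -> still life.

Answer: yes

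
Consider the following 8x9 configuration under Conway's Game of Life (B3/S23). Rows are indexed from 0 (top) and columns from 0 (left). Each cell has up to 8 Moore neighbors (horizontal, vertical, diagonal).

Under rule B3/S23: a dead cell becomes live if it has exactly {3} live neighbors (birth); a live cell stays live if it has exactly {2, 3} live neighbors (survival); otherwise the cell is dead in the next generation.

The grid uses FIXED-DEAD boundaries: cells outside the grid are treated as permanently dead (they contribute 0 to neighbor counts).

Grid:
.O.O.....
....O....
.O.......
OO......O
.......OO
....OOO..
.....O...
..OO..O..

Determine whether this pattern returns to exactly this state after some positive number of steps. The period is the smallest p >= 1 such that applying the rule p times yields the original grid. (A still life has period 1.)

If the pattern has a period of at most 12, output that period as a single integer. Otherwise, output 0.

Answer: 0

Derivation:
Simulating and comparing each generation to the original:
Gen 0 (original, given above): 16 live cells
Gen 1: 16 live cells, differs from original
Gen 2: 12 live cells, differs from original
Gen 3: 10 live cells, differs from original
Gen 4: 12 live cells, differs from original
Gen 5: 12 live cells, differs from original
Gen 6: 12 live cells, differs from original
Gen 7: 12 live cells, differs from original
Gen 8: 12 live cells, differs from original
Gen 9: 12 live cells, differs from original
Gen 10: 12 live cells, differs from original
Gen 11: 12 live cells, differs from original
Gen 12: 12 live cells, differs from original
No period found within 12 steps.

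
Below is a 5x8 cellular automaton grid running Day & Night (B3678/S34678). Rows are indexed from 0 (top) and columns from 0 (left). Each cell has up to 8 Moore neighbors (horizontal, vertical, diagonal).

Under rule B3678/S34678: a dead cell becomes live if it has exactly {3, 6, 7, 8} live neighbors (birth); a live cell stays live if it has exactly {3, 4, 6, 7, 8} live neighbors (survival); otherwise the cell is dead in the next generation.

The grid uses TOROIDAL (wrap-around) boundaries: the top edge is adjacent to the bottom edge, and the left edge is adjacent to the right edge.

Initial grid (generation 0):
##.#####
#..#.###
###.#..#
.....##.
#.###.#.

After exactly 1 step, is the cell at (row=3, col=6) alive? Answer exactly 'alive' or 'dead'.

Simulating step by step:
Generation 0 (given above): 24 live cells
Generation 1: 23 live cells
.#..####
##.##.##
##.##.#.
.....##.
#.##.#.#

Cell (3,6) at generation 1: 1 -> alive

Answer: alive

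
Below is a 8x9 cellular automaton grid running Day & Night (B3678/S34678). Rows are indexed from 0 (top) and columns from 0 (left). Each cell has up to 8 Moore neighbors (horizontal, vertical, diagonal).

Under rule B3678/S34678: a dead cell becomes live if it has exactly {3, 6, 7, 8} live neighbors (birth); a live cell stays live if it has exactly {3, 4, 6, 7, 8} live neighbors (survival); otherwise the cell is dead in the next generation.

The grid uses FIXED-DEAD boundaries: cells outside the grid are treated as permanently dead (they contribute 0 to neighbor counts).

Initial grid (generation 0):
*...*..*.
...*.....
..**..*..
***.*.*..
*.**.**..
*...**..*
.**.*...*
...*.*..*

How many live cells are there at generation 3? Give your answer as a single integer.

Answer: 25

Derivation:
Simulating step by step:
Generation 0 (given above): 28 live cells
Generation 1: 25 live cells
.........
..***....
..****...
...**.**.
****..**.
....****.
....*..*.
..*.*....
Generation 2: 26 live cells
...*.....
..*.**...
..*****..
..**..**.
..**.**.*
.**.**.**
....*....
...*.....
Generation 3: 25 live cells
....*....
..**.**..
.***..**.
.*.***.*.
.....*.**
..*.**.*.
..*.**...
.........
Population at generation 3: 25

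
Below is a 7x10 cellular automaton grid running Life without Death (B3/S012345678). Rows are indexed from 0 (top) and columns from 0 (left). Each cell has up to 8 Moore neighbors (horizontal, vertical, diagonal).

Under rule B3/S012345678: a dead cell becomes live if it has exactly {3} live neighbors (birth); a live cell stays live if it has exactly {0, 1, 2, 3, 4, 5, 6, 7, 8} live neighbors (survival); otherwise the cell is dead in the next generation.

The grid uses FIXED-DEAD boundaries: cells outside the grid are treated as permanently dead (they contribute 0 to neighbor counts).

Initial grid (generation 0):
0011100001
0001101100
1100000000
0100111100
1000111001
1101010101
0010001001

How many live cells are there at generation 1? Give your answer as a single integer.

Answer: 39

Derivation:
Simulating step by step:
Generation 0 (given above): 29 live cells
Generation 1: 39 live cells
0011110001
0101111100
1111000000
0100111100
1011111001
1111010101
0110001011
Population at generation 1: 39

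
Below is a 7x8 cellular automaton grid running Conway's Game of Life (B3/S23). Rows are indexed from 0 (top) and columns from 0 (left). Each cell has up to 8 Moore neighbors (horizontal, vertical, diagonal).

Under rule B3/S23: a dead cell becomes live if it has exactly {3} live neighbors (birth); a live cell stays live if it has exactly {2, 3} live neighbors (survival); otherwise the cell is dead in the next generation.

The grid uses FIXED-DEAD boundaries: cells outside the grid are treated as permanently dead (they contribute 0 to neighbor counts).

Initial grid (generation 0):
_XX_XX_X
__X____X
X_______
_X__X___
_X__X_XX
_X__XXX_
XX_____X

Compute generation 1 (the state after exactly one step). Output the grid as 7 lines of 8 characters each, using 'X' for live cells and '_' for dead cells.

Answer: _XXX__X_
__XX__X_
_X______
XX___X__
XXXXX_XX
_XX_X___
XX___XX_

Derivation:
Simulating step by step:
Generation 0 (given above): 21 live cells
Generation 1: 25 live cells
(generation 1 grid is the final answer)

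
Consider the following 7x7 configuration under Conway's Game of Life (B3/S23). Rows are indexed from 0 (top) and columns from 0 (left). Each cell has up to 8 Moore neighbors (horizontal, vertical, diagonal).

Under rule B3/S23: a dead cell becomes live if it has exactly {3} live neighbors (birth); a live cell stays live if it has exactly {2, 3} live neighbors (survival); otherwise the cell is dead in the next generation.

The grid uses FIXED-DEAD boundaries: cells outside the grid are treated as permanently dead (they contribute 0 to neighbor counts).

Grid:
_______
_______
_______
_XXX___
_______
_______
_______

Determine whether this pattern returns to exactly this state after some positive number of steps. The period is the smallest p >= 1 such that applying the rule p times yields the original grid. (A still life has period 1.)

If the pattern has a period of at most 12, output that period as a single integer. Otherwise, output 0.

Simulating and comparing each generation to the original:
Gen 0 (original, given above): 3 live cells
Gen 1: 3 live cells, differs from original
Gen 2: 3 live cells, MATCHES original -> period = 2

Answer: 2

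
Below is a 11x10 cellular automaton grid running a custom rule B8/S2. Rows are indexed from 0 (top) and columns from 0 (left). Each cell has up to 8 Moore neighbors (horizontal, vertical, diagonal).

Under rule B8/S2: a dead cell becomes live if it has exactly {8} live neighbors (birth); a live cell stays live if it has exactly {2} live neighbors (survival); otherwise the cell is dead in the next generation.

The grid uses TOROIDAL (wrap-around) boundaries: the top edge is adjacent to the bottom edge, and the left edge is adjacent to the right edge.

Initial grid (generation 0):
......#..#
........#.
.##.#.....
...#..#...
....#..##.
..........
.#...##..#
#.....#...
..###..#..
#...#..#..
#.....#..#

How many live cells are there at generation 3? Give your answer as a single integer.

Simulating step by step:
Generation 0 (given above): 27 live cells
Generation 1: 11 live cells
..........
..........
..#.......
..........
.......#..
..........
.....##...
#.........
....#..#..
#...#..#..
......#...
Generation 2: 1 live cells
..........
..........
..........
..........
..........
..........
..........
..........
..........
.......#..
..........
Generation 3: 0 live cells
..........
..........
..........
..........
..........
..........
..........
..........
..........
..........
..........
Population at generation 3: 0

Answer: 0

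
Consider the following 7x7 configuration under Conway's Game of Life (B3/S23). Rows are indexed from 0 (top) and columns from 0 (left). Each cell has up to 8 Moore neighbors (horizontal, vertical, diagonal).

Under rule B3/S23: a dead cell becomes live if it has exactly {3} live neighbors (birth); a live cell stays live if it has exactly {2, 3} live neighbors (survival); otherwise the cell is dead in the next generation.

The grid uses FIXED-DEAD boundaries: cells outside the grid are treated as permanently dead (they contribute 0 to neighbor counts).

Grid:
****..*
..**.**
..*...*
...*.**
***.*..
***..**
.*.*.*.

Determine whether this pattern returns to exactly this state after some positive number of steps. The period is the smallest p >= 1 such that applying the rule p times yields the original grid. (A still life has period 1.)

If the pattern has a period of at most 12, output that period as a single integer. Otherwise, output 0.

Simulating and comparing each generation to the original:
Gen 0 (original, given above): 26 live cells
Gen 1: 22 live cells, differs from original
Gen 2: 13 live cells, differs from original
Gen 3: 10 live cells, differs from original
Gen 4: 8 live cells, differs from original
Gen 5: 10 live cells, differs from original
Gen 6: 6 live cells, differs from original
Gen 7: 3 live cells, differs from original
Gen 8: 2 live cells, differs from original
Gen 9: 0 live cells, differs from original
Gen 10: 0 live cells, differs from original
Gen 11: 0 live cells, differs from original
Gen 12: 0 live cells, differs from original
No period found within 12 steps.

Answer: 0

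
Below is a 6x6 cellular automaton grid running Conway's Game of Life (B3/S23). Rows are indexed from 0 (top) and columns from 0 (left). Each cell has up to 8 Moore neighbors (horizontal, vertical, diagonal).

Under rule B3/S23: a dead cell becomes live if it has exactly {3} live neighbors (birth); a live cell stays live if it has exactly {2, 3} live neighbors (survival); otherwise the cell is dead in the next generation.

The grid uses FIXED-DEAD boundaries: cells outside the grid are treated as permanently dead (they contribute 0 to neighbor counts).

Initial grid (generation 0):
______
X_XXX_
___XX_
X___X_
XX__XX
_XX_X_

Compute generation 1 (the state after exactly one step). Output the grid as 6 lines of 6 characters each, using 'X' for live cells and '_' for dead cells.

Simulating step by step:
Generation 0 (given above): 15 live cells
Generation 1: 18 live cells
(generation 1 grid is the final answer)

Answer: ___X__
__X_X_
_XX__X
XX____
X_X_XX
XXXXXX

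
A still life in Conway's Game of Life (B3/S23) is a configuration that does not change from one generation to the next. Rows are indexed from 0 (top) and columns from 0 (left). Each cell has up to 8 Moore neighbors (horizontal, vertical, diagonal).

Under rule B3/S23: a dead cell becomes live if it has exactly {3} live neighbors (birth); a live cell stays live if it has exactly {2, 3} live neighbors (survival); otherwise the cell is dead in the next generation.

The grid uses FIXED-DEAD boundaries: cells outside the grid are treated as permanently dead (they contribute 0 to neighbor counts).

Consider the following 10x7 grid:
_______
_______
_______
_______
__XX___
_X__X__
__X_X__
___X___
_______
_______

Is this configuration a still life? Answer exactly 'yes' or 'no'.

Answer: yes

Derivation:
Compute generation 1 and compare to generation 0 (given above):
Generation 1:
_______
_______
_______
_______
__XX___
_X__X__
__X_X__
___X___
_______
_______
The grids are IDENTICAL -> still life.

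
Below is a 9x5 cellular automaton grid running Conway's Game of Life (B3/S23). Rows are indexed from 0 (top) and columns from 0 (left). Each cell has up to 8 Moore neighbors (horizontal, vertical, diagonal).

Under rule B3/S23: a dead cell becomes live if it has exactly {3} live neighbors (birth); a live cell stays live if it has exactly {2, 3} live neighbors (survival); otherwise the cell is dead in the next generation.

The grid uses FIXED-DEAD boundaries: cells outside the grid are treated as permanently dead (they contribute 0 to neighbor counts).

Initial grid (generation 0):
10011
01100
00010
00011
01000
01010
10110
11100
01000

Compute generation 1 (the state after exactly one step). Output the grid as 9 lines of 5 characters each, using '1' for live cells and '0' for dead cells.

Answer: 01110
01101
00011
00111
00011
11010
10010
10010
11100

Derivation:
Simulating step by step:
Generation 0 (given above): 18 live cells
Generation 1: 23 live cells
(generation 1 grid is the final answer)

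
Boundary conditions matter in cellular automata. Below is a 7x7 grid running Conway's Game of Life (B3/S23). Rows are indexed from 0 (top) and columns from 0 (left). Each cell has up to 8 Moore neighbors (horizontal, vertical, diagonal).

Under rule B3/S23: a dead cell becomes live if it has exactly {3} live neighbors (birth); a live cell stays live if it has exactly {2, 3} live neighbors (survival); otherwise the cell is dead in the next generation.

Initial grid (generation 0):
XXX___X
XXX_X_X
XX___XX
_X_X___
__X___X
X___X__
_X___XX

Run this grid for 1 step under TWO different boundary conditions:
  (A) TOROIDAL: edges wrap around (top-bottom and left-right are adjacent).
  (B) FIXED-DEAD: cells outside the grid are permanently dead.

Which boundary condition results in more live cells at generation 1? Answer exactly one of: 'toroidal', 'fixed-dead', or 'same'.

Under TOROIDAL boundary, generation 1:
___X___
___X___
___XXX_
_X___X_
XXXX___
XX_____
__X__X_
Population = 15

Under FIXED-DEAD boundary, generation 1:
X_XX_X_
___X__X
___XXXX
XX___XX
_XXX___
_X____X
_____X_
Population = 20

Comparison: toroidal=15, fixed-dead=20 -> fixed-dead

Answer: fixed-dead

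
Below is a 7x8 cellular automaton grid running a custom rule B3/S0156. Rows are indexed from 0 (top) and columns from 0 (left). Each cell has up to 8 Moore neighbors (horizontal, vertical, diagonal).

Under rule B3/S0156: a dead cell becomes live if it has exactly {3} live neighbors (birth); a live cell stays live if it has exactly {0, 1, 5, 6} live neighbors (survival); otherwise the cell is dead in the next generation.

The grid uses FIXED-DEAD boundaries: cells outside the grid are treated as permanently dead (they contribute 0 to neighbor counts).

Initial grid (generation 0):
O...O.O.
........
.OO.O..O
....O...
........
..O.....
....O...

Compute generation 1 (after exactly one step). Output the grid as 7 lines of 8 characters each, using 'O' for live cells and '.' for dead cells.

Answer: O...O.O.
.O.O.O..
.OOOO..O
...OO...
........
..O.....
....O...

Derivation:
Simulating step by step:
Generation 0 (given above): 10 live cells
Generation 1: 15 live cells
(generation 1 grid is the final answer)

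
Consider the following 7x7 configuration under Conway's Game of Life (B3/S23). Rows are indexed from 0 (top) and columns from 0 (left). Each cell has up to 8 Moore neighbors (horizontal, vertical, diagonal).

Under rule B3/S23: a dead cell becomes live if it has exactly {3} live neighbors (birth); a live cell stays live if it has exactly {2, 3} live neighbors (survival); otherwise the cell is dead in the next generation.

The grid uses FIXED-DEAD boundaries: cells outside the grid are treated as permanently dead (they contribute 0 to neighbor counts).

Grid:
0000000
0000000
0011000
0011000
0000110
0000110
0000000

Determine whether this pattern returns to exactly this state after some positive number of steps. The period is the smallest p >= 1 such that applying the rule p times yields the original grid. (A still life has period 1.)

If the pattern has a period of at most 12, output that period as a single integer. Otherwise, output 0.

Answer: 2

Derivation:
Simulating and comparing each generation to the original:
Gen 0 (original, given above): 8 live cells
Gen 1: 6 live cells, differs from original
Gen 2: 8 live cells, MATCHES original -> period = 2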